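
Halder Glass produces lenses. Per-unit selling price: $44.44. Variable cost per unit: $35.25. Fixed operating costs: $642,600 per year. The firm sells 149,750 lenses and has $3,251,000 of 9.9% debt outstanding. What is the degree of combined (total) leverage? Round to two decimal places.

At 149,750 units, contribution = 149,750 × $9.19 = $1,376,202.50.
EBIT = $1,376,202.50 − $642,600 = $733,602.50. Interest = $321,849.00, so EBIT − I = $411,753.50.
Degree of total leverage = total CM / (EBIT − interest) = $1,376,202.50 / $411,753.50 = 3.3423.

3.34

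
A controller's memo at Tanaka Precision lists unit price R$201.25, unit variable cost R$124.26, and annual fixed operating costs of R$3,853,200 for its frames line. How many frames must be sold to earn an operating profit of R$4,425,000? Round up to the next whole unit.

107,524 frames

Contribution margin per unit = R$201.25 − R$124.26 = R$76.99.
Required volume = (fixed costs + target profit) ÷ CM = (R$3,853,200 + R$4,425,000) ÷ R$76.99 = 107,523.05, so 107,524 frames.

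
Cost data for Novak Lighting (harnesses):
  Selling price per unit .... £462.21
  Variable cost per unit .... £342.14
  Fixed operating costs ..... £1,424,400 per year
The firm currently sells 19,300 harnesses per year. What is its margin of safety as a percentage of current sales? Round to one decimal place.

Contribution margin per unit = £462.21 − £342.14 = £120.07. Break-even units = £1,424,400 ÷ £120.07 = 11,863.08; break-even revenue = 11,863.08 × £462.21 = £5,483,234.15.
Current sales = 19,300 × £462.21 = £8,920,653.00.
Margin of safety = (£8,920,653.00 − £5,483,234.15) ÷ £8,920,653.00 = 38.5%.

38.5%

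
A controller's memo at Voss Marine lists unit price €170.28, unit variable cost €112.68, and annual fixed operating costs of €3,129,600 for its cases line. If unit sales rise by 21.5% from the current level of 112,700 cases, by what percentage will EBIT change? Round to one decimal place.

+41.5%

At 112,700 units, contribution = 112,700 × €57.60 = €6,491,520.00.
EBIT = €6,491,520.00 − €3,129,600 = €3,361,920.00.
So DOL = total CM / EBIT = €6,491,520.00 / €3,361,920.00 = 1.9309.
%ΔEBIT = DOL × %ΔSales = 1.9309 × +21.5% = +41.5%.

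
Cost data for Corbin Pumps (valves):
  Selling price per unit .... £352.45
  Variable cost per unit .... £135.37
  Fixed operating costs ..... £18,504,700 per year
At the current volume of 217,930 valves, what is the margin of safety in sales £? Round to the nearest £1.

Each unit contributes £352.45 − £135.37 = £217.08. Break-even units = £18,504,700 ÷ £217.08 = 85,243.69; break-even revenue = 85,243.69 × £352.45 = £30,044,138.17.
Actual sales revenue = 217,930 × £352.45 = £76,809,428.50.
Margin of safety = £76,809,428.50 − £30,044,138.17 = £46,765,290.

£46,765,290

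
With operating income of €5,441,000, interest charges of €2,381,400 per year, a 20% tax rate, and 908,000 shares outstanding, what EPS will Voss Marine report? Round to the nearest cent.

€2.70

Interest = €2,381,400.00, so EBT = €5,441,000 − €2,381,400.00 = €3,059,600.00.
After tax at 20%: net income = €3,059,600.00 × 0.80 = €2,447,680.00.
EPS = €2,447,680.00 ÷ 908,000 = €2.70.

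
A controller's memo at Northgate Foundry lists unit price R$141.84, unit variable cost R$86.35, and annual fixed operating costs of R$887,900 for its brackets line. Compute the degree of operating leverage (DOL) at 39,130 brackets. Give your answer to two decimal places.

1.69

Total contribution margin = 39,130 × R$55.49 = R$2,171,323.70.
Subtracting fixed costs: EBIT = R$2,171,323.70 − R$887,900 = R$1,283,423.70.
Degree of operating leverage = R$2,171,323.70 / R$1,283,423.70 = 1.6918.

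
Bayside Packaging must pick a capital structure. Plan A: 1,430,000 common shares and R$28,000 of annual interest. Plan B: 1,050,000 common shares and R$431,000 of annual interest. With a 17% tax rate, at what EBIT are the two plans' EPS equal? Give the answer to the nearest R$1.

R$1,544,553

Set EPS_A = EPS_B: (EBIT − R$28,000)(1 − 0.17) ÷ 1,430,000 = (EBIT − R$431,000)(1 − 0.17) ÷ 1,050,000.
Cancelling (1 − t) and cross-multiplying: 1,050,000·(EBIT − 28,000) = 1,430,000·(EBIT − 431,000).
Solving, EBIT = (431,000·1,430,000 − 28,000·1,050,000) / (1,430,000 − 1,050,000) = 586,930,000,000 / 380,000 = 1,544,552.63.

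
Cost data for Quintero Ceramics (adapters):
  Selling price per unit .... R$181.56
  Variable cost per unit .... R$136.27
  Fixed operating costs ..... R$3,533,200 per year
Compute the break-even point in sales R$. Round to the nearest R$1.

R$14,164,005

Contribution margin per unit = R$181.56 − R$136.27 = R$45.29, a CM ratio of R$45.29 ÷ R$181.56 = 0.2494.
Break-even revenue = fixed costs × price ÷ CM = R$3,533,200 × R$181.56 ÷ R$45.29 = R$14,164,005.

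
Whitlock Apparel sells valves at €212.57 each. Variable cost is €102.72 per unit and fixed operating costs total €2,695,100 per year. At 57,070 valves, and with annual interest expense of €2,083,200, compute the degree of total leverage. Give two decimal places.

Total contribution margin = 57,070 × €109.85 = €6,269,139.50.
Operating income = contribution − fixed costs = €6,269,139.50 − €2,695,100 = €3,574,039.50. Interest = €2,083,200.00.
DOL = €6,269,139.50 ÷ €3,574,039.50 = 1.7541; DFL = €3,574,039.50 ÷ €1,490,839.50 = 2.3973.
DCL = DOL × DFL = 1.7541 × 2.3973 = 4.2051.

4.21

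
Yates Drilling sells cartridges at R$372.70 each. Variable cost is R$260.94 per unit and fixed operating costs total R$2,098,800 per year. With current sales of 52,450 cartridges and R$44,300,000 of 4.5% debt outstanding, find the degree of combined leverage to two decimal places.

3.31

Total contribution margin = 52,450 × R$111.76 = R$5,861,812.00.
Subtracting fixed costs: EBIT = R$5,861,812.00 − R$2,098,800 = R$3,763,012.00. Interest = R$1,993,500.00, so EBIT − I = R$1,769,512.00.
Degree of total leverage = total CM / (EBIT − interest) = R$5,861,812.00 / R$1,769,512.00 = 3.3127.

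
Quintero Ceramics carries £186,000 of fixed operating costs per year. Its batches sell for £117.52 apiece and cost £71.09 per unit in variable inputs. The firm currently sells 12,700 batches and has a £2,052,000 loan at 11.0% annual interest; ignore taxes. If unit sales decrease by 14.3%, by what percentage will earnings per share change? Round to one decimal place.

-47.4%

Contribution at this volume is 12,700 × £46.43 = £589,661.00.
Operating income = contribution − fixed costs = £589,661.00 − £186,000 = £403,661.00.
After interest of £225,720.00, pre-tax earnings = £177,941.00.
DCL = total CM / (EBIT − I) = £589,661.00 / £177,941.00 = 3.3138.
%ΔEPS = DCL × %ΔSales = 3.3138 × -14.3% = -47.4%.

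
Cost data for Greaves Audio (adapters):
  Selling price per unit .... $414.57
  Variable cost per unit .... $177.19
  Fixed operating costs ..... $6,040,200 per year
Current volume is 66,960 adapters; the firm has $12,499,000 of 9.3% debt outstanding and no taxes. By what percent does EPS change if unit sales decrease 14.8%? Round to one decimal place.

Contribution at this volume is 66,960 × $237.38 = $15,894,964.80.
Operating income = contribution − fixed costs = $15,894,964.80 − $6,040,200 = $9,854,764.80.
After interest of $1,162,407.00, pre-tax earnings = $8,692,357.80.
Degree of combined leverage = contribution ÷ (EBIT − I) = $15,894,964.80 ÷ $8,692,357.80 = 1.8286.
%ΔEPS = DCL × %ΔSales = 1.8286 × -14.8% = -27.1%.

-27.1%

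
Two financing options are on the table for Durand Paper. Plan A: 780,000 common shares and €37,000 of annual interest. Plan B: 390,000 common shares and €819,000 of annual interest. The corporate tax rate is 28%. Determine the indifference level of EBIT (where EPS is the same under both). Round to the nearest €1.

At indifference, (EBIT − 37,000)(1 − t)/780,000 = (EBIT − 819,000)(1 − t)/390,000.
Cancelling (1 − t) and cross-multiplying: 390,000·(EBIT − 37,000) = 780,000·(EBIT − 819,000).
EBIT × (780,000 − 390,000) = 819,000 × 780,000 − 37,000 × 390,000 = 624,390,000,000, so EBIT = 624,390,000,000 ÷ 390,000 = 1,601,000.00.

€1,601,000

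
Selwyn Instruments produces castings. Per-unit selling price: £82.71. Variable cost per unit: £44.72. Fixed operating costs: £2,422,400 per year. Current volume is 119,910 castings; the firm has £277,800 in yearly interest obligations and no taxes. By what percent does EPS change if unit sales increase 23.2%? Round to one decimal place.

Contribution at this volume is 119,910 × £37.99 = £4,555,380.90.
Operating income = contribution − fixed costs = £4,555,380.90 − £2,422,400 = £2,132,980.90.
After interest of £277,800.00, pre-tax earnings = £1,855,180.90.
DCL = total CM / (EBIT − I) = £4,555,380.90 / £1,855,180.90 = 2.4555.
%ΔEPS = DCL × %ΔSales = 2.4555 × +23.2% = +57.0%.

+57.0%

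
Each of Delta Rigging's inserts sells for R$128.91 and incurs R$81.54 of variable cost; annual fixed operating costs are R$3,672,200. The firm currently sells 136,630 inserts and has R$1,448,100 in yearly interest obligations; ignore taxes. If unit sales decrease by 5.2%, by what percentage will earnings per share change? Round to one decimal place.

Total contribution margin = 136,630 × R$47.37 = R$6,472,163.10.
EBIT = R$6,472,163.10 − R$3,672,200 = R$2,799,963.10.
After interest of R$1,448,100.00, pre-tax earnings = R$1,351,863.10.
DCL = total CM / (EBIT − I) = R$6,472,163.10 / R$1,351,863.10 = 4.7876.
EPS therefore changes by 4.7876 × (-5.2%) = -24.9%.

-24.9%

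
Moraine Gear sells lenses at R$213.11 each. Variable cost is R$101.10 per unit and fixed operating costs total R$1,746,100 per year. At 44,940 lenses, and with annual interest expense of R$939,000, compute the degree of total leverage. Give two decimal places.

2.14

Contribution at this volume is 44,940 × R$112.01 = R$5,033,729.40.
Operating income = contribution − fixed costs = R$5,033,729.40 − R$1,746,100 = R$3,287,629.40. Interest = R$939,000.00.
DOL = R$5,033,729.40 ÷ R$3,287,629.40 = 1.5311; DFL = R$3,287,629.40 ÷ R$2,348,629.40 = 1.3998.
Combined leverage = 1.5311 × 1.3998 = 2.1432.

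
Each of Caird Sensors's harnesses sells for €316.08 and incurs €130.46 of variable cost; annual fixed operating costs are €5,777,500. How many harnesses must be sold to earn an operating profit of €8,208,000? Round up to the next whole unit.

75,345 harnesses

Unit CM = price − variable cost = €316.08 − €130.46 = €185.62.
Required volume = (fixed costs + target profit) ÷ CM = (€5,777,500 + €8,208,000) ÷ €185.62 = 75,344.79, so 75,345 harnesses.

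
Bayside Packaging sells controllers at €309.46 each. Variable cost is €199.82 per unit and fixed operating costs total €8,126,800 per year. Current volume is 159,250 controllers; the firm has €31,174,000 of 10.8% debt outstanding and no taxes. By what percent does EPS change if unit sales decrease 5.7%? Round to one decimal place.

-16.7%

Total contribution margin = 159,250 × €109.64 = €17,460,170.00.
Operating income = contribution − fixed costs = €17,460,170.00 − €8,126,800 = €9,333,370.00.
After interest of €3,366,792.00, pre-tax earnings = €5,966,578.00.
DCL = total CM / (EBIT − I) = €17,460,170.00 / €5,966,578.00 = 2.9263.
%ΔEPS = DCL × %ΔSales = 2.9263 × -5.7% = -16.7%.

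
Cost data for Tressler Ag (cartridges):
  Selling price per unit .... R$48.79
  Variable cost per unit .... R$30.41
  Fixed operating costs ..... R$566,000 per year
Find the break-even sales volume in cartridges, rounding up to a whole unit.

Each unit contributes R$48.79 − R$30.41 = R$18.38.
Units to break even: R$566,000 ÷ R$18.38 = 30,794.34, rounded up to 30,795.

30,795 cartridges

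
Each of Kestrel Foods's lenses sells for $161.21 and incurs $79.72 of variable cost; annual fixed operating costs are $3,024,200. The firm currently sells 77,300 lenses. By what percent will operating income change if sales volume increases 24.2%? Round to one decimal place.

+46.5%

Contribution at this volume is 77,300 × $81.49 = $6,299,177.00.
Subtracting fixed costs: EBIT = $6,299,177.00 − $3,024,200 = $3,274,977.00.
So DOL = total CM / EBIT = $6,299,177.00 / $3,274,977.00 = 1.9234.
%ΔEBIT = DOL × %ΔSales = 1.9234 × +24.2% = +46.5%.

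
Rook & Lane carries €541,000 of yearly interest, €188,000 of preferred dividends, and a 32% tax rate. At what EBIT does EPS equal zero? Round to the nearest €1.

Preferred dividends are paid after tax, so their pre-tax equivalent is €188,000 ÷ (1 − 0.32) = €276,470.59.
Financial break-even EBIT = interest + D_p ÷ (1 − t) = €541,000 + €276,470.59 = €817,470.59.

€817,471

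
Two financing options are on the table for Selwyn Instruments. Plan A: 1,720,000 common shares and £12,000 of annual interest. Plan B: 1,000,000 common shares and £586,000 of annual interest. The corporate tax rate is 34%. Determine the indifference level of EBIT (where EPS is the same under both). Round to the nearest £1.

Set EPS_A = EPS_B: (EBIT − £12,000)(1 − 0.34) ÷ 1,720,000 = (EBIT − £586,000)(1 − 0.34) ÷ 1,000,000.
Cancelling (1 − t) and cross-multiplying: 1,000,000·(EBIT − 12,000) = 1,720,000·(EBIT − 586,000).
Solving, EBIT = (586,000·1,720,000 − 12,000·1,000,000) / (1,720,000 − 1,000,000) = 995,920,000,000 / 720,000 = 1,383,222.22.

£1,383,222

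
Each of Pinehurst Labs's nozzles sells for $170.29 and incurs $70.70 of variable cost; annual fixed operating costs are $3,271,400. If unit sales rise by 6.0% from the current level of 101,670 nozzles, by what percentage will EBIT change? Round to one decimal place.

+8.9%

Contribution at this volume is 101,670 × $99.59 = $10,125,315.30.
Operating income = contribution − fixed costs = $10,125,315.30 − $3,271,400 = $6,853,915.30.
Degree of operating leverage = $10,125,315.30 / $6,853,915.30 = 1.4773.
%ΔEBIT = DOL × %ΔSales = 1.4773 × +6.0% = +8.9%.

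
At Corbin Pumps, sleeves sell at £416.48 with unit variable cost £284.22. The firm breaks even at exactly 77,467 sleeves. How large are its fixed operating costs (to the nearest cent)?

Contribution margin per unit = £416.48 − £284.22 = £132.26.
Since BE = FC / CM, FC = 77,467 × £132.26 = £10,245,785.42.

£10,245,785.42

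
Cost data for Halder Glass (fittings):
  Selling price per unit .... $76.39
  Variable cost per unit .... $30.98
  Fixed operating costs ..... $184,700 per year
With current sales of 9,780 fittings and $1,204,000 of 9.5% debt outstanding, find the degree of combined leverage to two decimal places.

3.06

At 9,780 units, contribution = 9,780 × $45.41 = $444,109.80.
Operating income = contribution − fixed costs = $444,109.80 − $184,700 = $259,409.80. Interest = $114,380.00, so EBIT − I = $145,029.80.
Degree of total leverage = total CM / (EBIT − interest) = $444,109.80 / $145,029.80 = 3.0622.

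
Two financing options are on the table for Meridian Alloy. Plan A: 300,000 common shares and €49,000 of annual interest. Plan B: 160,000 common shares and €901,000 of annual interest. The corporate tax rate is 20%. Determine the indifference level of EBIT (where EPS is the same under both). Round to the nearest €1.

At indifference, (EBIT − 49,000)(1 − t)/300,000 = (EBIT − 901,000)(1 − t)/160,000.
The (1 − t) factor cancels: (EBIT − 49,000) × 160,000 = (EBIT − 901,000) × 300,000.
EBIT × (300,000 − 160,000) = 901,000 × 300,000 − 49,000 × 160,000 = 262,460,000,000, so EBIT = 262,460,000,000 ÷ 140,000 = 1,874,714.29.

€1,874,714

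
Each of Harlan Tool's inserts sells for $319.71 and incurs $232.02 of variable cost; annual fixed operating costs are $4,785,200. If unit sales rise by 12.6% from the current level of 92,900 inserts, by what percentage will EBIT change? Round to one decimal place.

+30.5%

At 92,900 units, contribution = 92,900 × $87.69 = $8,146,401.00.
Subtracting fixed costs: EBIT = $8,146,401.00 − $4,785,200 = $3,361,201.00.
Degree of operating leverage = $8,146,401.00 / $3,361,201.00 = 2.4237.
So EBIT moves 2.4237 × (+12.6%) = +30.5%.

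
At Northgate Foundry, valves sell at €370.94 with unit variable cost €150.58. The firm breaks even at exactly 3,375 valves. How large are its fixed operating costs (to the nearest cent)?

€743,715.00

Unit CM = price − variable cost = €370.94 − €150.58 = €220.36.
Since BE = FC / CM, FC = 3,375 × €220.36 = €743,715.00.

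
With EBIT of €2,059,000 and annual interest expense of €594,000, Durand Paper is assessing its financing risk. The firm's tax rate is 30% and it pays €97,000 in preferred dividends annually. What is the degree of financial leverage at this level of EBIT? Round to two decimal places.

Interest = €594,000.00.
Pre-tax preferred-dividend burden = €97,000 ÷ (1 − 0.30) = €138,571.43.
DFL = EBIT ÷ [EBIT − I − D_p/(1−t)] = €2,059,000 ÷ [€2,059,000 − €594,000.00 − €138,571.43] = €2,059,000 ÷ €1,326,428.57 = 1.5523.

1.55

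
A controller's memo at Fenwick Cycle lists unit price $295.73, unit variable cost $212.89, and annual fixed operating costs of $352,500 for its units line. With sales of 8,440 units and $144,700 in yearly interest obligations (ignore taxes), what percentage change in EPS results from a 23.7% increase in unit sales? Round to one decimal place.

At 8,440 units, contribution = 8,440 × $82.84 = $699,169.60.
Operating income = contribution − fixed costs = $699,169.60 − $352,500 = $346,669.60.
Interest = $144,700.00, so EBIT − I = $201,969.60.
DCL = total CM / (EBIT − I) = $699,169.60 / $201,969.60 = 3.4618.
EPS therefore changes by 3.4618 × (+23.7%) = +82.0%.

+82.0%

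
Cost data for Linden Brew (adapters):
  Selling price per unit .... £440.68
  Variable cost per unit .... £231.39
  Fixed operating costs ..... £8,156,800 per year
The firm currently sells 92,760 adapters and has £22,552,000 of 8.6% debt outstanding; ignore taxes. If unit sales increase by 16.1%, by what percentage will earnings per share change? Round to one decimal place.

+33.5%

Contribution at this volume is 92,760 × £209.29 = £19,413,740.40.
Subtracting fixed costs: EBIT = £19,413,740.40 − £8,156,800 = £11,256,940.40.
Interest = £1,939,472.00, so EBIT − I = £9,317,468.40.
Degree of combined leverage = contribution ÷ (EBIT − I) = £19,413,740.40 ÷ £9,317,468.40 = 2.0836.
EPS therefore changes by 2.0836 × (+16.1%) = +33.5%.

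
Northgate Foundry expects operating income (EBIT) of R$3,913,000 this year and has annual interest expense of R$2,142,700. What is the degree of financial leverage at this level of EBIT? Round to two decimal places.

Interest = R$2,142,700.00.
DFL = EBIT ÷ (EBIT − I) = R$3,913,000 ÷ (R$3,913,000 − R$2,142,700.00) = R$3,913,000 ÷ R$1,770,300.00 = 2.2104.

2.21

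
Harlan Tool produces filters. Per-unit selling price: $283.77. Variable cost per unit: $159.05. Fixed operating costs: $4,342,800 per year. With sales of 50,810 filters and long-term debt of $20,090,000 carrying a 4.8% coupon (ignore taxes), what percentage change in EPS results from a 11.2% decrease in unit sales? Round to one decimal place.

Total contribution margin = 50,810 × $124.72 = $6,337,023.20.
Subtracting fixed costs: EBIT = $6,337,023.20 − $4,342,800 = $1,994,223.20.
After interest of $964,320.00, pre-tax earnings = $1,029,903.20.
DCL = total CM / (EBIT − I) = $6,337,023.20 / $1,029,903.20 = 6.1530.
%ΔEPS = DCL × %ΔSales = 6.1530 × -11.2% = -68.9%.

-68.9%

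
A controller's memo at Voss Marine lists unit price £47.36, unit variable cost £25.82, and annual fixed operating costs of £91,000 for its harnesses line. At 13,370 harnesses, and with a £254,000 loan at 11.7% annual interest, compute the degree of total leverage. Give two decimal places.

1.72

Total contribution margin = 13,370 × £21.54 = £287,989.80.
Subtracting fixed costs: EBIT = £287,989.80 − £91,000 = £196,989.80. Interest = £29,718.00.
DOL = £287,989.80 ÷ £196,989.80 = 1.4620; DFL = £196,989.80 ÷ £167,271.80 = 1.1777.
Combined leverage = 1.4620 × 1.1777 = 1.7218.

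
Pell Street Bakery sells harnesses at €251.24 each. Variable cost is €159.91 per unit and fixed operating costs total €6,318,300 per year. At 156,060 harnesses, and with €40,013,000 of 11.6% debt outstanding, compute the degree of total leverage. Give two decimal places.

Total contribution margin = 156,060 × €91.33 = €14,252,959.80.
Subtracting fixed costs: EBIT = €14,252,959.80 − €6,318,300 = €7,934,659.80. Interest = €4,641,508.00.
DOL = €14,252,959.80 ÷ €7,934,659.80 = 1.7963; DFL = €7,934,659.80 ÷ €3,293,151.80 = 2.4094.
DCL = DOL × DFL = 1.7963 × 2.4094 = 4.3280.

4.33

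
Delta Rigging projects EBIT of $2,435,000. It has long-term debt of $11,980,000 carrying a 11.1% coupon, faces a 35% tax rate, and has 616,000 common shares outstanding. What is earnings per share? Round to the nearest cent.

Interest = $1,329,780.00, so EBT = $2,435,000 − $1,329,780.00 = $1,105,220.00.
Net income = $1,105,220.00 × (1 − 0.35) = $718,393.00.
Per share: $718,393.00 / 616,000 shares = $1.17.

$1.17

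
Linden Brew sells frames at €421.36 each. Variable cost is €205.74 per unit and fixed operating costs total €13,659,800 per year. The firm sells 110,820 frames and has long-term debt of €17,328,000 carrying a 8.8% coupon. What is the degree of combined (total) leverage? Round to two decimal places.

Contribution at this volume is 110,820 × €215.62 = €23,895,008.40.
Operating income = contribution − fixed costs = €23,895,008.40 − €13,659,800 = €10,235,208.40. Interest = €1,524,864.00.
DOL = €23,895,008.40 ÷ €10,235,208.40 = 2.3346; DFL = €10,235,208.40 ÷ €8,710,344.40 = 1.1751.
DCL = DOL × DFL = 2.3346 × 1.1751 = 2.7434.

2.74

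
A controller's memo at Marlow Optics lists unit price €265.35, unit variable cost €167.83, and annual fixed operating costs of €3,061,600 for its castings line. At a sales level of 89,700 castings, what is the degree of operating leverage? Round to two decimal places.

1.54

At 89,700 units, contribution = 89,700 × €97.52 = €8,747,544.00.
EBIT = €8,747,544.00 − €3,061,600 = €5,685,944.00.
So DOL = total CM / EBIT = €8,747,544.00 / €5,685,944.00 = 1.5385.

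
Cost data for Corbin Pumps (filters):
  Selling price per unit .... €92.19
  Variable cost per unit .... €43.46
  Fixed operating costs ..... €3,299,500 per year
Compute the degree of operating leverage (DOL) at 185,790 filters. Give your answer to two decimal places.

1.57

At 185,790 units, contribution = 185,790 × €48.73 = €9,053,546.70.
Subtracting fixed costs: EBIT = €9,053,546.70 − €3,299,500 = €5,754,046.70.
DOL = contribution ÷ EBIT = €9,053,546.70 ÷ €5,754,046.70 = 1.5734.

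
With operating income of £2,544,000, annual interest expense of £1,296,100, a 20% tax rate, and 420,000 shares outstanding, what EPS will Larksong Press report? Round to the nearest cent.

Pre-tax income = £2,544,000 − £1,296,100.00 = £1,247,900.00.
After tax at 20%: net income = £1,247,900.00 × 0.80 = £998,320.00.
Per share: £998,320.00 / 420,000 shares = £2.38.

£2.38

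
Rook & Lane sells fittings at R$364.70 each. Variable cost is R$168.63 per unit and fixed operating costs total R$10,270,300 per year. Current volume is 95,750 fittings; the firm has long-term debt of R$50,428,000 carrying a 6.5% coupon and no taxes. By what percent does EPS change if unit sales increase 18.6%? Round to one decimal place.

+66.8%

At 95,750 units, contribution = 95,750 × R$196.07 = R$18,773,702.50.
EBIT = R$18,773,702.50 − R$10,270,300 = R$8,503,402.50.
Interest = R$3,277,820.00, so EBIT − I = R$5,225,582.50.
DCL = total CM / (EBIT − I) = R$18,773,702.50 / R$5,225,582.50 = 3.5927.
EPS therefore changes by 3.5927 × (+18.6%) = +66.8%.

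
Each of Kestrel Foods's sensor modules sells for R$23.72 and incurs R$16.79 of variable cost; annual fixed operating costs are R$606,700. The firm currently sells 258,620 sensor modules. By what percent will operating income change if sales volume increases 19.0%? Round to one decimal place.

At 258,620 units, contribution = 258,620 × R$6.93 = R$1,792,236.60.
Subtracting fixed costs: EBIT = R$1,792,236.60 − R$606,700 = R$1,185,536.60.
DOL = contribution ÷ EBIT = R$1,792,236.60 ÷ R$1,185,536.60 = 1.5118.
So EBIT moves 1.5118 × (+19.0%) = +28.7%.

+28.7%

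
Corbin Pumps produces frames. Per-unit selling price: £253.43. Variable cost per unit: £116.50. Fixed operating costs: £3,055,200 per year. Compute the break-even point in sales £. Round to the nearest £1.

Contribution margin per unit = £253.43 − £116.50 = £136.93, a CM ratio of £136.93 ÷ £253.43 = 0.5403.
Break-even revenue = fixed costs × price ÷ CM = £3,055,200 × £253.43 ÷ £136.93 = £5,654,563.

£5,654,563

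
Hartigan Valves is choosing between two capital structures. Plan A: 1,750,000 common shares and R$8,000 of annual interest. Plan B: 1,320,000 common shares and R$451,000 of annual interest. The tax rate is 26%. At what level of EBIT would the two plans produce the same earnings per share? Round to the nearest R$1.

At indifference, (EBIT − 8,000)(1 − t)/1,750,000 = (EBIT − 451,000)(1 − t)/1,320,000.
The (1 − t) factor cancels: (EBIT − 8,000) × 1,320,000 = (EBIT − 451,000) × 1,750,000.
Solving, EBIT = (451,000·1,750,000 − 8,000·1,320,000) / (1,750,000 − 1,320,000) = 778,690,000,000 / 430,000 = 1,810,906.98.

R$1,810,907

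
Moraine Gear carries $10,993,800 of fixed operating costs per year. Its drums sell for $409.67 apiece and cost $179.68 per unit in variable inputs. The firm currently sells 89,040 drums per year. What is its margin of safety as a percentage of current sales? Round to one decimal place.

46.3%

Contribution margin per unit = $409.67 − $179.68 = $229.99. Break-even units = $10,993,800 ÷ $229.99 = 47,801.21; break-even revenue = 47,801.21 × $409.67 = $19,582,721.19.
Current sales = 89,040 × $409.67 = $36,477,016.80.
Margin of safety = ($36,477,016.80 − $19,582,721.19) ÷ $36,477,016.80 = 46.3%.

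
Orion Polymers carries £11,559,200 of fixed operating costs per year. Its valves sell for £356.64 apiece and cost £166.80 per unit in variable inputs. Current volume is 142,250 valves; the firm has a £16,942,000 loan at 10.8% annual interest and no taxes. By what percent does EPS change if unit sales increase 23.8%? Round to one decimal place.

Total contribution margin = 142,250 × £189.84 = £27,004,740.00.
Operating income = contribution − fixed costs = £27,004,740.00 − £11,559,200 = £15,445,540.00.
Interest = £1,829,736.00, so EBIT − I = £13,615,804.00.
Degree of combined leverage = contribution ÷ (EBIT − I) = £27,004,740.00 ÷ £13,615,804.00 = 1.9833.
%ΔEPS = DCL × %ΔSales = 1.9833 × +23.8% = +47.2%.

+47.2%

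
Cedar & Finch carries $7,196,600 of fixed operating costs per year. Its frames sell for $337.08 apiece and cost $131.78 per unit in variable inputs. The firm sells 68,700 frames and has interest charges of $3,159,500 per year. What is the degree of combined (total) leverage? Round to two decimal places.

At 68,700 units, contribution = 68,700 × $205.30 = $14,104,110.00.
Subtracting fixed costs: EBIT = $14,104,110.00 − $7,196,600 = $6,907,510.00. Interest = $3,159,500.00.
DOL = $14,104,110.00 ÷ $6,907,510.00 = 2.0419; DFL = $6,907,510.00 ÷ $3,748,010.00 = 1.8430.
DCL = DOL × DFL = 2.0419 × 1.8430 = 3.7632.

3.76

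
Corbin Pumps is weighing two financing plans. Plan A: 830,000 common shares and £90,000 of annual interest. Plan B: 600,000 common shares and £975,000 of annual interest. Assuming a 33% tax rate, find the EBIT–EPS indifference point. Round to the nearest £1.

At indifference, (EBIT − 90,000)(1 − t)/830,000 = (EBIT − 975,000)(1 − t)/600,000.
Cancelling (1 − t) and cross-multiplying: 600,000·(EBIT − 90,000) = 830,000·(EBIT − 975,000).
EBIT × (830,000 − 600,000) = 975,000 × 830,000 − 90,000 × 600,000 = 755,250,000,000, so EBIT = 755,250,000,000 ÷ 230,000 = 3,283,695.65.

£3,283,696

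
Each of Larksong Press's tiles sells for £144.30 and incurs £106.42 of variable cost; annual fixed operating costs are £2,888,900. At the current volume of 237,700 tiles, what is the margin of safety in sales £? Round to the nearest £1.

Each unit contributes £144.30 − £106.42 = £37.88. Break-even units = £2,888,900 ÷ £37.88 = 76,264.52; break-even revenue = 76,264.52 × £144.30 = £11,004,970.17.
Current sales = 237,700 × £144.30 = £34,300,110.00.
Margin of safety = £34,300,110.00 − £11,004,970.17 = £23,295,140.

£23,295,140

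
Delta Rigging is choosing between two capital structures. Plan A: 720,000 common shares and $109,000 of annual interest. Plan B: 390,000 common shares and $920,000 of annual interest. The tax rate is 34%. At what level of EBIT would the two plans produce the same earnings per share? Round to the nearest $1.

$1,878,455

Set EPS_A = EPS_B: (EBIT − $109,000)(1 − 0.34) ÷ 720,000 = (EBIT − $920,000)(1 − 0.34) ÷ 390,000.
The (1 − t) factor cancels: (EBIT − 109,000) × 390,000 = (EBIT − 920,000) × 720,000.
EBIT × (720,000 − 390,000) = 920,000 × 720,000 − 109,000 × 390,000 = 619,890,000,000, so EBIT = 619,890,000,000 ÷ 330,000 = 1,878,454.55.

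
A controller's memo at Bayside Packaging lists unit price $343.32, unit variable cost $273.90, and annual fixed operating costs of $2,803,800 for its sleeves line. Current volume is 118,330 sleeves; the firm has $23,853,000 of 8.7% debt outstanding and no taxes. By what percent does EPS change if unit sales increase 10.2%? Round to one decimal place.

+25.1%

Total contribution margin = 118,330 × $69.42 = $8,214,468.60.
Operating income = contribution − fixed costs = $8,214,468.60 − $2,803,800 = $5,410,668.60.
Interest = $2,075,211.00, so EBIT − I = $3,335,457.60.
DCL = total CM / (EBIT − I) = $8,214,468.60 / $3,335,457.60 = 2.4628.
EPS therefore changes by 2.4628 × (+10.2%) = +25.1%.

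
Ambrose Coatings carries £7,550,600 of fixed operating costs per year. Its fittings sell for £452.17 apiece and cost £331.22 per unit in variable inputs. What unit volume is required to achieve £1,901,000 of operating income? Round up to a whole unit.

Unit CM = price − variable cost = £452.17 − £331.22 = £120.95.
Need Q such that Q × £120.95 − £7,550,600 = £1,901,000, i.e. Q = £9,451,600 / £120.95 = 78,144.69 → 78,145.

78,145 fittings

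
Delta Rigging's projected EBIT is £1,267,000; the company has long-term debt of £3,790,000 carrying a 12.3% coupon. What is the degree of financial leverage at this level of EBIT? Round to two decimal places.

1.58

Interest = £466,170.00.
Degree of financial leverage = EBIT / (EBIT − interest) = £1,267,000 / £800,830.00 = 1.5821.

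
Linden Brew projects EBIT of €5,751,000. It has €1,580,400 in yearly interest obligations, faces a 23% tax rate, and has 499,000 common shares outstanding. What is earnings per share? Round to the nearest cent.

Pre-tax income = €5,751,000 − €1,580,400.00 = €4,170,600.00.
After tax at 23%: net income = €4,170,600.00 × 0.77 = €3,211,362.00.
Per share: €3,211,362.00 / 499,000 shares = €6.44.

€6.44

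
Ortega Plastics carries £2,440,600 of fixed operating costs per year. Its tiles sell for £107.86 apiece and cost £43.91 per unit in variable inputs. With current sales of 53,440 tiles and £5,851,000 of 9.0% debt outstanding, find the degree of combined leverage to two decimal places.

7.59

At 53,440 units, contribution = 53,440 × £63.95 = £3,417,488.00.
Operating income = contribution − fixed costs = £3,417,488.00 − £2,440,600 = £976,888.00. Interest = £526,590.00.
DOL = £3,417,488.00 ÷ £976,888.00 = 3.4983; DFL = £976,888.00 ÷ £450,298.00 = 2.1694.
DCL = DOL × DFL = 3.4983 × 2.1694 = 7.5892.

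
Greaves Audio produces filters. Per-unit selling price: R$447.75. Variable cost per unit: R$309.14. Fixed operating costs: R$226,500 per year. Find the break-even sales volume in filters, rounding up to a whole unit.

Each unit contributes R$447.75 − R$309.14 = R$138.61.
Break-even volume = fixed costs ÷ CM per unit = R$226,500 ÷ R$138.61 = 1,634.08, so 1,635 filters.

1,635 filters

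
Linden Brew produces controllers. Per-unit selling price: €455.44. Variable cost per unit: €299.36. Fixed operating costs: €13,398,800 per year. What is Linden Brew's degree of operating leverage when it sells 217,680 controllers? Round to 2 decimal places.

1.65

At 217,680 units, contribution = 217,680 × €156.08 = €33,975,494.40.
EBIT = €33,975,494.40 − €13,398,800 = €20,576,694.40.
DOL = contribution ÷ EBIT = €33,975,494.40 ÷ €20,576,694.40 = 1.6512.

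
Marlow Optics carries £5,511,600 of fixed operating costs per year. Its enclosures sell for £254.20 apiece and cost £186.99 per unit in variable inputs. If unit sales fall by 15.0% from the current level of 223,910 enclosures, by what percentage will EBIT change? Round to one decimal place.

-23.7%

Contribution at this volume is 223,910 × £67.21 = £15,048,991.10.
Operating income = contribution − fixed costs = £15,048,991.10 − £5,511,600 = £9,537,391.10.
So DOL = total CM / EBIT = £15,048,991.10 / £9,537,391.10 = 1.5779.
So EBIT moves 1.5779 × (-15.0%) = -23.7%.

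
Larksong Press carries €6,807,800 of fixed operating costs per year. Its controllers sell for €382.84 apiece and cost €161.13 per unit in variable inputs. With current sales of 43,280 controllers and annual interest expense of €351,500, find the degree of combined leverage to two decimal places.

Contribution at this volume is 43,280 × €221.71 = €9,595,608.80.
Operating income = contribution − fixed costs = €9,595,608.80 − €6,807,800 = €2,787,808.80. Interest = €351,500.00.
DOL = €9,595,608.80 ÷ €2,787,808.80 = 3.4420; DFL = €2,787,808.80 ÷ €2,436,308.80 = 1.1443.
DCL = DOL × DFL = 3.4420 × 1.1443 = 3.9387.

3.94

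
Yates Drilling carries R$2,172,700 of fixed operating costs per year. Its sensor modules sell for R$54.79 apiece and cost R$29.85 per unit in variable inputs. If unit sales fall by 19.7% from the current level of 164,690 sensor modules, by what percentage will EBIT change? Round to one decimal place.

-41.8%

Contribution at this volume is 164,690 × R$24.94 = R$4,107,368.60.
Subtracting fixed costs: EBIT = R$4,107,368.60 − R$2,172,700 = R$1,934,668.60.
Degree of operating leverage = R$4,107,368.60 / R$1,934,668.60 = 2.1230.
Operating income changes by 2.1230 × -19.7% = -41.8%.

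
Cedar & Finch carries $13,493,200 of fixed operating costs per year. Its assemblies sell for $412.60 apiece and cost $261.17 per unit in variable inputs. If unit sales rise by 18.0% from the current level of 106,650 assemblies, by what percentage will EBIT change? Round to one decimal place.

Contribution at this volume is 106,650 × $151.43 = $16,150,009.50.
Subtracting fixed costs: EBIT = $16,150,009.50 − $13,493,200 = $2,656,809.50.
DOL = contribution ÷ EBIT = $16,150,009.50 ÷ $2,656,809.50 = 6.0787.
Operating income changes by 6.0787 × +18.0% = +109.4%.

+109.4%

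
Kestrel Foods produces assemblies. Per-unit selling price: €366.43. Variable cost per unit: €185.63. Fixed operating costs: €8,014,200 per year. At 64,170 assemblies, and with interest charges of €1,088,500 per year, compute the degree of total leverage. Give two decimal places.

4.64

Contribution at this volume is 64,170 × €180.80 = €11,601,936.00.
Operating income = contribution − fixed costs = €11,601,936.00 − €8,014,200 = €3,587,736.00. Interest = €1,088,500.00.
DOL = €11,601,936.00 ÷ €3,587,736.00 = 3.2338; DFL = €3,587,736.00 ÷ €2,499,236.00 = 1.4355.
Combined leverage = 3.2338 × 1.4355 = 4.6421.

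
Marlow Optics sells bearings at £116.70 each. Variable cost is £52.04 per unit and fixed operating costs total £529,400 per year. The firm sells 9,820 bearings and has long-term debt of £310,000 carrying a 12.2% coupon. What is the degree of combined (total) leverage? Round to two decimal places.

9.37

At 9,820 units, contribution = 9,820 × £64.66 = £634,961.20.
Subtracting fixed costs: EBIT = £634,961.20 − £529,400 = £105,561.20. Interest = £37,820.00, so EBIT − I = £67,741.20.
DCL = contribution ÷ (EBIT − I) = £634,961.20 ÷ £67,741.20 = 9.3733.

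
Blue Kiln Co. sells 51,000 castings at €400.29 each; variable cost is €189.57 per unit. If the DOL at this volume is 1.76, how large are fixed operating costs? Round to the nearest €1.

Contribution at this volume is 51,000 × €210.72 = €10,746,720.00.
DOL = contribution / EBIT, so EBIT = €10,746,720.00 / 1.76 = €6,106,090.91.
And FC = contribution − EBIT = €10,746,720.00 − €6,106,090.91 = €4,640,629.

€4,640,629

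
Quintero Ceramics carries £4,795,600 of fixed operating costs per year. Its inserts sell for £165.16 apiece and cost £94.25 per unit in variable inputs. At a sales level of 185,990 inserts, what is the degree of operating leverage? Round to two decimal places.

At 185,990 units, contribution = 185,990 × £70.91 = £13,188,550.90.
Subtracting fixed costs: EBIT = £13,188,550.90 − £4,795,600 = £8,392,950.90.
Degree of operating leverage = £13,188,550.90 / £8,392,950.90 = 1.5714.

1.57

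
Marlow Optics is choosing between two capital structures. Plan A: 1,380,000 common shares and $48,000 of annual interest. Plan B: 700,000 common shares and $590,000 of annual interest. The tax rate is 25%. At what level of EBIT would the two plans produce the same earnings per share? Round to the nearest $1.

$1,147,941

Set EPS_A = EPS_B: (EBIT − $48,000)(1 − 0.25) ÷ 1,380,000 = (EBIT − $590,000)(1 − 0.25) ÷ 700,000.
Cancelling (1 − t) and cross-multiplying: 700,000·(EBIT − 48,000) = 1,380,000·(EBIT − 590,000).
Solving, EBIT = (590,000·1,380,000 − 48,000·700,000) / (1,380,000 − 700,000) = 780,600,000,000 / 680,000 = 1,147,941.18.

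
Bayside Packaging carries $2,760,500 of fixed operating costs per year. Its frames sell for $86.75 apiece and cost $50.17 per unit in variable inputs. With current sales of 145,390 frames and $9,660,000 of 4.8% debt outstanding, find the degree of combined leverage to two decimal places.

Total contribution margin = 145,390 × $36.58 = $5,318,366.20.
Operating income = contribution − fixed costs = $5,318,366.20 − $2,760,500 = $2,557,866.20. Interest = $463,680.00, so EBIT − I = $2,094,186.20.
DCL = contribution ÷ (EBIT − I) = $5,318,366.20 ÷ $2,094,186.20 = 2.5396.

2.54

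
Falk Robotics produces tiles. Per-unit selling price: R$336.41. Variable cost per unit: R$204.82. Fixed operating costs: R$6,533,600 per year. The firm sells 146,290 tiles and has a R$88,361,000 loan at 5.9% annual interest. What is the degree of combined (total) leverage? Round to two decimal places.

2.57

Contribution at this volume is 146,290 × R$131.59 = R$19,250,301.10.
EBIT = R$19,250,301.10 − R$6,533,600 = R$12,716,701.10. Interest = R$5,213,299.00.
DOL = R$19,250,301.10 ÷ R$12,716,701.10 = 1.5138; DFL = R$12,716,701.10 ÷ R$7,503,402.10 = 1.6948.
Combined leverage = 1.5138 × 1.6948 = 2.5656.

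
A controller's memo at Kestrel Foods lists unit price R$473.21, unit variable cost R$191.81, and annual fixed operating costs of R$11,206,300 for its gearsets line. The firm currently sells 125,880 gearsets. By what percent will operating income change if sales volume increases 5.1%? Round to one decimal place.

+7.5%

At 125,880 units, contribution = 125,880 × R$281.40 = R$35,422,632.00.
EBIT = R$35,422,632.00 − R$11,206,300 = R$24,216,332.00.
DOL = contribution ÷ EBIT = R$35,422,632.00 ÷ R$24,216,332.00 = 1.4628.
Operating income changes by 1.4628 × +5.1% = +7.5%.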